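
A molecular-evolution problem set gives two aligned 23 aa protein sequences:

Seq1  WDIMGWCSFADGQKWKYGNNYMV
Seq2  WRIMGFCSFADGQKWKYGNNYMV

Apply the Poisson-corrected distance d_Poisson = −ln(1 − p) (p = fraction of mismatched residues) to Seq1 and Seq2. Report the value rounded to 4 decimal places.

Differing sites — 2:D/R; 6:W/F.
p = 2/23 = 0.086957.
d = −ln(1 − 0.086957) = −ln(0.913043) = 0.0910.

0.0910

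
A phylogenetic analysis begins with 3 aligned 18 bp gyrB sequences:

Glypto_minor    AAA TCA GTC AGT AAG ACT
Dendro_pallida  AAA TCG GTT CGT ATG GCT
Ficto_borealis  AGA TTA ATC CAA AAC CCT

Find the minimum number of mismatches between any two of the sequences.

Pairwise Hamming distances:
  Glypto_minor vs Dendro_pallida: 5
  Glypto_minor vs Ficto_borealis: 8
  Dendro_pallida vs Ficto_borealis: 10
The smallest is 5, between Glypto_minor and Dendro_pallida.

5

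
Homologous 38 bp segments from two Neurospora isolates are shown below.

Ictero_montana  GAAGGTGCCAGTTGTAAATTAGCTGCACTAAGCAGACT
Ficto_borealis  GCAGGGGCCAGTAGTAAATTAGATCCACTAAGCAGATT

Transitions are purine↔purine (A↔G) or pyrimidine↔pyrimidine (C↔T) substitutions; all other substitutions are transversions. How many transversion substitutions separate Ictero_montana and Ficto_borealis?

5

Mismatches occur at site 2 (A↔C, transversion), site 6 (T↔G, transversion), site 13 (T↔A, transversion), site 23 (C↔A, transversion), site 25 (G↔C, transversion), site 37 (C↔T, transition).
Of the 6 differences, 1 transition and 5 transversions, so the answer is 5.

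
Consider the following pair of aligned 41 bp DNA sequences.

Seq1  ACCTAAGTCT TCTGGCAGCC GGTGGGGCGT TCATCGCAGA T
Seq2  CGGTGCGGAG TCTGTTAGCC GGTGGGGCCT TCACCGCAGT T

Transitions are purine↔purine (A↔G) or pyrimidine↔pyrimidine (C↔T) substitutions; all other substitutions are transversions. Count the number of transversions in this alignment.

Differing sites — 1:A/C (Tv); 2:C/G (Tv); 3:C/G (Tv); 5:A/G (Ti); 6:A/C (Tv); 8:T/G (Tv); 9:C/A (Tv); 10:T/G (Tv); 15:G/T (Tv); 16:C/T (Ti); 29:G/C (Tv); 34:T/C (Ti); 40:A/T (Tv).
Of the 13 differences, 3 transitions and 10 transversions, so the answer is 10.

10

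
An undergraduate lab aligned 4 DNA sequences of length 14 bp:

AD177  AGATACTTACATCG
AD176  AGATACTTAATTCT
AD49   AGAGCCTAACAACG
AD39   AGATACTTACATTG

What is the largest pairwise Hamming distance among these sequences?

7

Pairwise Hamming distances:
  AD177 vs AD176: 3
  AD177 vs AD49: 4
  AD177 vs AD39: 1
  AD176 vs AD49: 7
  AD176 vs AD39: 4
  AD49 vs AD39: 5
The largest is 7, between AD176 and AD49.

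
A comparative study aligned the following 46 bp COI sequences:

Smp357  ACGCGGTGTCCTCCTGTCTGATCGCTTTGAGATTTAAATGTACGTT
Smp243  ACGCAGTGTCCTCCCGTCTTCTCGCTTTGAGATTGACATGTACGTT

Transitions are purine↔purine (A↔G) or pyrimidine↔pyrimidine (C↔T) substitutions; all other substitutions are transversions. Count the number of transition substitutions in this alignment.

Differing sites — 5:G/A (Ti); 15:T/C (Ti); 20:G/T (Tv); 21:A/C (Tv); 35:T/G (Tv); 37:A/C (Tv).
Of the 6 differences, 2 transitions and 4 transversions, so the answer is 2.

2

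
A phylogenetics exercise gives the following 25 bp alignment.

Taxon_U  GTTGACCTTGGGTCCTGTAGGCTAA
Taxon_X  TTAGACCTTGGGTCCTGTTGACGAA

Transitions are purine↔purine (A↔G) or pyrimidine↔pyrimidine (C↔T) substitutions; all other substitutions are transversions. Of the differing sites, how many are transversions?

4

Differing sites — 1:G/T (Tv); 3:T/A (Tv); 19:A/T (Tv); 21:G/A (Ti); 23:T/G (Tv).
Of the 5 differences, 1 transition and 4 transversions, so the answer is 4.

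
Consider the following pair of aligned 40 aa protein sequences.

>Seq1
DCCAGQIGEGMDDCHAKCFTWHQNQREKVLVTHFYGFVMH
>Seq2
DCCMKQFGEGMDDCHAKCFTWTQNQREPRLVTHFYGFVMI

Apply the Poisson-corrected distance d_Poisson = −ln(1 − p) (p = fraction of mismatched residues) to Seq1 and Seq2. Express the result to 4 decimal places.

0.1924

Mismatches occur at site 4 (A↔M), site 5 (G↔K), site 7 (I↔F), site 22 (H↔T), site 28 (K↔P), site 29 (V↔R), site 40 (H↔I).
p = 7/40 = 0.175000.
d = −ln(1 − 0.175000) = −ln(0.825000) = 0.1924.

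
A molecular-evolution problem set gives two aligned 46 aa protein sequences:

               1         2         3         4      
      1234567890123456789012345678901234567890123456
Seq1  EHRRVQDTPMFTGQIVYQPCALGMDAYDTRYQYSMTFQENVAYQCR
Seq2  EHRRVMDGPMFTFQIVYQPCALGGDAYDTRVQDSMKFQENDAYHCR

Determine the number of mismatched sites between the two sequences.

Mismatches occur at site 6 (Q↔M), site 8 (T↔G), site 13 (G↔F), site 24 (M↔G), site 31 (Y↔V), site 33 (Y↔D), site 36 (T↔K), site 41 (V↔D), site 44 (Q↔H).
That gives 9 mismatches out of 46 aligned sites, so the Hamming distance is 9.

9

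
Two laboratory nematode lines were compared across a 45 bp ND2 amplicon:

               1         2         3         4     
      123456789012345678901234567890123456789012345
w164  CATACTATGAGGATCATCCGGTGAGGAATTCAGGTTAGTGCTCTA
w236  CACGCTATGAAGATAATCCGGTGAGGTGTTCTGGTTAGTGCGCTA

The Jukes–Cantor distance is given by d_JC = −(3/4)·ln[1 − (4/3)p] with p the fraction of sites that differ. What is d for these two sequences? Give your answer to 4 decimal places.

Differing sites — 3:T/C; 4:A/G; 11:G/A; 15:C/A; 27:A/T; 28:A/G; 32:A/T; 42:T/G.
p = 8/45 = 0.177778.
d = −0.75 · ln(1 − (4/3)·0.177778) = −0.75 · ln(0.762963) = −0.75 · (-0.270546) = 0.2029.

0.2029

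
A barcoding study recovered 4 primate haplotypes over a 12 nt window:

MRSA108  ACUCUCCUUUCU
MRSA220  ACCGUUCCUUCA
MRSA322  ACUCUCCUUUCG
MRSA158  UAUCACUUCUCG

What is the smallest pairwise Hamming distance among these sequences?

1

Pairwise Hamming distances:
  MRSA108 vs MRSA220: 5
  MRSA108 vs MRSA322: 1
  MRSA108 vs MRSA158: 6
  MRSA220 vs MRSA322: 5
  MRSA220 vs MRSA158: 10
  MRSA322 vs MRSA158: 5
The smallest is 1, between MRSA108 and MRSA322.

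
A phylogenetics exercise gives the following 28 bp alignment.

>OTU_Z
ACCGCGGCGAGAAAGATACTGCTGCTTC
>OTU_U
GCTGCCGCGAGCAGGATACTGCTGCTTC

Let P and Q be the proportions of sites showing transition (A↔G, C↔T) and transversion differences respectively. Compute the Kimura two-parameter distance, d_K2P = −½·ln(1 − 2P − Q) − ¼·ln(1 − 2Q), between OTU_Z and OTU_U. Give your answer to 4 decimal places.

Differing sites — 1:A/G (Ti); 3:C/T (Ti); 6:G/C (Tv); 12:A/C (Tv); 14:A/G (Ti).
Of the 5 differences, 3 transitions and 2 transversions over 28 sites: P = 3/28 = 0.107143, Q = 2/28 = 0.071429.
d = −0.5·ln(0.714285) − 0.25·ln(0.857142) = −0.5·(-0.336473) − 0.25·(-0.154152) = 0.2068.

0.2068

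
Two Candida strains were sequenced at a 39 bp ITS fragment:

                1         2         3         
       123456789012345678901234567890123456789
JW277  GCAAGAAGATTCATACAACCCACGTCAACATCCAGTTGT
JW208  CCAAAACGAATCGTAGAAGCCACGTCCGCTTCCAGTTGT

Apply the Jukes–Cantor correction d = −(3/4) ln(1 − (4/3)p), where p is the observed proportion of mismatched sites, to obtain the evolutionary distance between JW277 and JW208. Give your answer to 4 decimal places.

0.3138

Differing sites — 1:G/C; 5:G/A; 7:A/C; 10:T/A; 13:A/G; 16:C/G; 19:C/G; 27:A/C; 28:A/G; 30:A/T.
p = 10/39 = 0.256410.
d = −0.75 · ln(1 − (4/3)·0.256410) = −0.75 · ln(0.658120) = −0.75 · (-0.418368) = 0.3138.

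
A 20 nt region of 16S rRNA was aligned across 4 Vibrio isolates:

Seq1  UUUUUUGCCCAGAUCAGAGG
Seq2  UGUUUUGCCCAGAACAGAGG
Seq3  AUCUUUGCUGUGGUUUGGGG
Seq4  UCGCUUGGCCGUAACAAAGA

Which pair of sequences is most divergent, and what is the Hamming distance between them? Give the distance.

16

Pairwise Hamming distances:
  Seq1 vs Seq2: 2
  Seq1 vs Seq3: 9
  Seq1 vs Seq4: 9
  Seq2 vs Seq3: 11
  Seq2 vs Seq4: 8
  Seq3 vs Seq4: 16
The largest is 16, between Seq3 and Seq4.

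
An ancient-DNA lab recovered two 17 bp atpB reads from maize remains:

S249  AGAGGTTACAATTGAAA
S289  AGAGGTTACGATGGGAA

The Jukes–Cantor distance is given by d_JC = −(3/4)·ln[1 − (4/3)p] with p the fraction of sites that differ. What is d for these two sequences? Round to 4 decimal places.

0.2012

Mismatches occur at site 10 (A/G), site 13 (T/G), site 15 (A/G).
p = 3/17 = 0.176471.
d = −0.75 · ln(1 − (4/3)·0.176471) = −0.75 · ln(0.764705) = −0.75 · (-0.268265) = 0.2012.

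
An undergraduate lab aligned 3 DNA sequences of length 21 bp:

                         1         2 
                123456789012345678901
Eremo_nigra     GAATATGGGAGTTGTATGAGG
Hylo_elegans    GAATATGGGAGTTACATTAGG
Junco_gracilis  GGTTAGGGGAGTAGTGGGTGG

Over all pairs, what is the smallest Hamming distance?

Pairwise Hamming distances:
  Eremo_nigra vs Hylo_elegans: 3
  Eremo_nigra vs Junco_gracilis: 7
  Hylo_elegans vs Junco_gracilis: 10
The smallest is 3, between Eremo_nigra and Hylo_elegans.

3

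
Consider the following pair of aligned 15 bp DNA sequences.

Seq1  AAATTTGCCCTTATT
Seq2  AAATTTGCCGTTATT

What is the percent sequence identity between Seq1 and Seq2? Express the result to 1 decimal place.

93.3%

The sequences differ at position 10 (C/G).
14 of the 15 sites match, so the percent identity is 14/15 × 100 = 93.3%.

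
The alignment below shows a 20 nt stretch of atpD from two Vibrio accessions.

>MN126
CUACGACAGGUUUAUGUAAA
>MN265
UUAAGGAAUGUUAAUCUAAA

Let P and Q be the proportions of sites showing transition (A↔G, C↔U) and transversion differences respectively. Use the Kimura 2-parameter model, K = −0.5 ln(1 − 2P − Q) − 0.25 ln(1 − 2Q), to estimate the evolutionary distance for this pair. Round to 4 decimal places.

0.4722

Differing sites — 1:C/U (Ti); 4:C/A (Tv); 6:A/G (Ti); 7:C/A (Tv); 9:G/U (Tv); 13:U/A (Tv); 16:G/C (Tv).
Of the 7 differences, 2 transitions and 5 transversions over 20 sites: P = 2/20 = 0.100000, Q = 5/20 = 0.250000.
d = −0.5·ln(0.550000) − 0.25·ln(0.500000) = −0.5·(-0.597837) − 0.25·(-0.693147) = 0.4722.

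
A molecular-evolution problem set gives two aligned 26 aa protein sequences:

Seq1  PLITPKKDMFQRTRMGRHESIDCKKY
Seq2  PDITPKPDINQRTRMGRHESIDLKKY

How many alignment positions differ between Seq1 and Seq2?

Differing sites — 2:L/D; 7:K/P; 9:M/I; 10:F/N; 23:C/L.
That gives 5 mismatches out of 26 aligned sites, so the Hamming distance is 5.

5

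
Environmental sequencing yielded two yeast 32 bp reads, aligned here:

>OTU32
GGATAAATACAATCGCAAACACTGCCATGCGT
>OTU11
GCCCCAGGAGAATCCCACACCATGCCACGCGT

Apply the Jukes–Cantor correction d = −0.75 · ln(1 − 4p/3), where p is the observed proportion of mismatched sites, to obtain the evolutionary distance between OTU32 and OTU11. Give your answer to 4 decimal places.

Mismatches occur at site 2 (G↔C), site 3 (A↔C), site 4 (T↔C), site 5 (A↔C), site 7 (A↔G), site 8 (T↔G), site 10 (C↔G), site 15 (G↔C), site 18 (A↔C), site 21 (A↔C), site 22 (C↔A), site 28 (T↔C).
p = 12/32 = 0.375000.
d = −0.75 · ln(1 − (4/3)·0.375000) = −0.75 · ln(0.500000) = −0.75 · (-0.693147) = 0.5199.

0.5199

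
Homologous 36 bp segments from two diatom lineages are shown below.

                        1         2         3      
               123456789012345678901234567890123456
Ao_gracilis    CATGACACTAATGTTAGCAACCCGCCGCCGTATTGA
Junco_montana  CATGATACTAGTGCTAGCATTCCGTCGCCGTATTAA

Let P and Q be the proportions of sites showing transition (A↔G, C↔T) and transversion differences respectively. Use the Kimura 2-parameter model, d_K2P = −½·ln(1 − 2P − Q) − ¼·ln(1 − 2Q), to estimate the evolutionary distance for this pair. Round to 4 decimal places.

0.2383

The sequences differ at positions 6 (C/T, transition), 11 (A/G, transition), 14 (T/C, transition), 20 (A/T, transversion), 21 (C/T, transition), 25 (C/T, transition), 35 (G/A, transition).
Of the 7 differences, 6 transitions and 1 transversion over 36 sites: P = 6/36 = 0.166667, Q = 1/36 = 0.027778.
d = −0.5·ln(0.638888) − 0.25·ln(0.944444) = −0.5·(-0.448026) − 0.25·(-0.057159) = 0.2383.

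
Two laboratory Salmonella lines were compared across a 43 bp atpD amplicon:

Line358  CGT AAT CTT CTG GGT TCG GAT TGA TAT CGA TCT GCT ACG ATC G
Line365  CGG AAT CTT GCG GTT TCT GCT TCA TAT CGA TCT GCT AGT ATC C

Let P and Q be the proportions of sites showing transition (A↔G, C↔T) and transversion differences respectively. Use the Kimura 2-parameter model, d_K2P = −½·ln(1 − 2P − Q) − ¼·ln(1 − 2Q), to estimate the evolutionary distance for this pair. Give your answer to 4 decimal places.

0.2833

Differing sites — 3:T/G (Tv); 10:C/G (Tv); 11:T/C (Ti); 14:G/T (Tv); 18:G/T (Tv); 20:A/C (Tv); 23:G/C (Tv); 38:C/G (Tv); 39:G/T (Tv); 43:G/C (Tv).
Of the 10 differences, 1 transition and 9 transversions over 43 sites: P = 1/43 = 0.023256, Q = 9/43 = 0.209302.
d = −0.5·ln(0.744186) − 0.25·ln(0.581396) = −0.5·(-0.295464) − 0.25·(-0.542323) = 0.2833.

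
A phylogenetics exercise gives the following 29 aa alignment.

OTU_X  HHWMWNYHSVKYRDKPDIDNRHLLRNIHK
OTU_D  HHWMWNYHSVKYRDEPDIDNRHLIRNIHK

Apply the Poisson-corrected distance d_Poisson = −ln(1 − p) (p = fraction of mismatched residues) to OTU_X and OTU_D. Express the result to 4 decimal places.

Differing sites — 15:K/E; 24:L/I.
p = 2/29 = 0.068966.
d = −ln(1 − 0.068966) = −ln(0.931034) = 0.0715.

0.0715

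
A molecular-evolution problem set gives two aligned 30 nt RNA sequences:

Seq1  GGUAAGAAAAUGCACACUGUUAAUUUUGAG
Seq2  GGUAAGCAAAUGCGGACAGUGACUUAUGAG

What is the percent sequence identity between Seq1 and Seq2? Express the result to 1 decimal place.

Differing sites — 7:A/C; 14:A/G; 15:C/G; 18:U/A; 21:U/G; 23:A/C; 26:U/A.
23 of the 30 sites match, so the percent identity is 23/30 × 100 = 76.7%.

76.7%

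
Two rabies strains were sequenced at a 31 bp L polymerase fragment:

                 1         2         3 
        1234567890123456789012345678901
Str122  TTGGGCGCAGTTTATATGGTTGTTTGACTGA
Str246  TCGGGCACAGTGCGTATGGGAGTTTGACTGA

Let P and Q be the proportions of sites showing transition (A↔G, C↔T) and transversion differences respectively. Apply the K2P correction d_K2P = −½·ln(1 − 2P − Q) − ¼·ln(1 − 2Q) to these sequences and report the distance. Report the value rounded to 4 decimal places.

0.2729

Mismatches occur at site 2 (T/C, transition), site 7 (G/A, transition), site 12 (T/G, transversion), site 13 (T/C, transition), site 14 (A/G, transition), site 20 (T/G, transversion), site 21 (T/A, transversion).
Of the 7 differences, 4 transitions and 3 transversions over 31 sites: P = 4/31 = 0.129032, Q = 3/31 = 0.096774.
d = −0.5·ln(0.645162) − 0.25·ln(0.806452) = −0.5·(-0.438254) − 0.25·(-0.215111) = 0.2729.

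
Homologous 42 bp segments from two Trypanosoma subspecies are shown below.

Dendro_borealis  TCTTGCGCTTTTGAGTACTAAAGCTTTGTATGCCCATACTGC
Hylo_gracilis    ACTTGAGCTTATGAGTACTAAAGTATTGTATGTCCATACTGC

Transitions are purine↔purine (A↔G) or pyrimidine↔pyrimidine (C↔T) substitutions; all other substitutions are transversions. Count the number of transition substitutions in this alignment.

The sequences differ at positions 1 (T/A, transversion), 6 (C/A, transversion), 11 (T/A, transversion), 24 (C/T, transition), 25 (T/A, transversion), 33 (C/T, transition).
Of the 6 differences, 2 transitions and 4 transversions, so the answer is 2.

2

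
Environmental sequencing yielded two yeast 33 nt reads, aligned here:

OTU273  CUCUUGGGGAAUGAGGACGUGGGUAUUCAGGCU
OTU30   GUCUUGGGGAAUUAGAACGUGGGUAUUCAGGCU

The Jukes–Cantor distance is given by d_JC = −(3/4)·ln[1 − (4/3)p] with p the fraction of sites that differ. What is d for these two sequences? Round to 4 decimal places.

The sequences differ at positions 1 (C/G), 13 (G/U), 16 (G/A).
p = 3/33 = 0.090909.
d = −0.75 · ln(1 − (4/3)·0.090909) = −0.75 · ln(0.878788) = −0.75 · (-0.129212) = 0.0969.

0.0969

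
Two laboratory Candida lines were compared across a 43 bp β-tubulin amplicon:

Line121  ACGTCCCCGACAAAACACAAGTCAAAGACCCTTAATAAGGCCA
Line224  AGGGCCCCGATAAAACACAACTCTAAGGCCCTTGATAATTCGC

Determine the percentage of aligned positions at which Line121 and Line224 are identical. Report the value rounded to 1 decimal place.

Differing sites — 2:C/G; 4:T/G; 11:C/T; 21:G/C; 24:A/T; 28:A/G; 34:A/G; 39:G/T; 40:G/T; 42:C/G; 43:A/C.
32 of the 43 sites match, so the percent identity is 32/43 × 100 = 74.4%.

74.4%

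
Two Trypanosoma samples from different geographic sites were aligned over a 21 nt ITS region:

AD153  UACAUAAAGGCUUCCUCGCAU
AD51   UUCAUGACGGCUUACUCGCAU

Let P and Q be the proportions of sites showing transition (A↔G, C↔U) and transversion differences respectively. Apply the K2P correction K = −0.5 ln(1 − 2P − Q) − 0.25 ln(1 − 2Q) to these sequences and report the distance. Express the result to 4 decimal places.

Differing sites — 2:A/U (Tv); 6:A/G (Ti); 8:A/C (Tv); 14:C/A (Tv).
Of the 4 differences, 1 transition and 3 transversions over 21 sites: P = 1/21 = 0.047619, Q = 3/21 = 0.142857.
d = −0.5·ln(0.761905) − 0.25·ln(0.714286) = −0.5·(-0.271933) − 0.25·(-0.336472) = 0.2201.

0.2201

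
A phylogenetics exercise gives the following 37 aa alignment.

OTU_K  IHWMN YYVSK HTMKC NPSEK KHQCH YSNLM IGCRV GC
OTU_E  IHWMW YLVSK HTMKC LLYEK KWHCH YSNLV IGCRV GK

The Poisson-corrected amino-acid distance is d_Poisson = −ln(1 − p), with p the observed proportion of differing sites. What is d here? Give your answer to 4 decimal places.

The sequences differ at positions 5 (N/W), 7 (Y/L), 16 (N/L), 17 (P/L), 18 (S/Y), 22 (H/W), 23 (Q/H), 30 (M/V), 37 (C/K).
p = 9/37 = 0.243243.
d = −ln(1 − 0.243243) = −ln(0.756757) = 0.2787.

0.2787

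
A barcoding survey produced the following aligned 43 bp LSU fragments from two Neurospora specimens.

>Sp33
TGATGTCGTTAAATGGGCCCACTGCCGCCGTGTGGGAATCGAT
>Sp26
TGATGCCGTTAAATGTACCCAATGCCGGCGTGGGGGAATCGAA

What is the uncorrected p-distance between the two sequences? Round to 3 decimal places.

The sequences differ at positions 6 (T/C), 16 (G/T), 17 (G/A), 22 (C/A), 28 (C/G), 33 (T/G), 43 (T/A).
There are 7 differences over 43 sites, so p = 7/43 = 0.163.

0.163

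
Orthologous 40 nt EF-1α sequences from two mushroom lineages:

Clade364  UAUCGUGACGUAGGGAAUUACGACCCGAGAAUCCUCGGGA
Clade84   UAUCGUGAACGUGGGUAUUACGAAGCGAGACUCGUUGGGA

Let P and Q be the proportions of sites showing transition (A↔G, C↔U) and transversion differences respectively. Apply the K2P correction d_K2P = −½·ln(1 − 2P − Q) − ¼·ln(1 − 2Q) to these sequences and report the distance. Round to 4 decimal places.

The sequences differ at positions 9 (C/A, transversion), 10 (G/C, transversion), 11 (U/G, transversion), 12 (A/U, transversion), 16 (A/U, transversion), 24 (C/A, transversion), 25 (C/G, transversion), 31 (A/C, transversion), 34 (C/G, transversion), 36 (C/U, transition).
Of the 10 differences, 1 transition and 9 transversions over 40 sites: P = 1/40 = 0.025000, Q = 9/40 = 0.225000.
d = −0.5·ln(0.725000) − 0.25·ln(0.550000) = −0.5·(-0.321584) − 0.25·(-0.597837) = 0.3103.

0.3103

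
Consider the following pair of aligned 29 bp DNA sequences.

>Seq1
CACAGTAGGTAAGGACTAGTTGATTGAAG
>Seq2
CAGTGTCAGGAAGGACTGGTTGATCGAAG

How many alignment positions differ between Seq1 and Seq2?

The sequences differ at positions 3 (C/G), 4 (A/T), 7 (A/C), 8 (G/A), 10 (T/G), 18 (A/G), 25 (T/C).
That gives 7 mismatches out of 29 aligned sites, so the Hamming distance is 7.

7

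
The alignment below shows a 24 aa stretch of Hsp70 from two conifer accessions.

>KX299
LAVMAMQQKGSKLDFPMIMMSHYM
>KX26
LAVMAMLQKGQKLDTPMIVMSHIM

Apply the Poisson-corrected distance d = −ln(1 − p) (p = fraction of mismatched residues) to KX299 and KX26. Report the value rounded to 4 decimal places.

0.2336

Mismatches occur at site 7 (Q/L), site 11 (S/Q), site 15 (F/T), site 19 (M/V), site 23 (Y/I).
p = 5/24 = 0.208333.
d = −ln(1 − 0.208333) = −ln(0.791667) = 0.2336.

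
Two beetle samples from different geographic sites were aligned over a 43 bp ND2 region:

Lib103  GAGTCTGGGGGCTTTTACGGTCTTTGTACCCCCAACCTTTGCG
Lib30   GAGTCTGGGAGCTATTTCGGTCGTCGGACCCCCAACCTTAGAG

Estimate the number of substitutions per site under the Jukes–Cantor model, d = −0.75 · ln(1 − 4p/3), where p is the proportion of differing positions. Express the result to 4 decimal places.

0.2138

Differing sites — 10:G/A; 14:T/A; 17:A/T; 23:T/G; 25:T/C; 27:T/G; 40:T/A; 42:C/A.
p = 8/43 = 0.186047.
d = −0.75 · ln(1 − (4/3)·0.186047) = −0.75 · ln(0.751937) = −0.75 · (-0.285103) = 0.2138.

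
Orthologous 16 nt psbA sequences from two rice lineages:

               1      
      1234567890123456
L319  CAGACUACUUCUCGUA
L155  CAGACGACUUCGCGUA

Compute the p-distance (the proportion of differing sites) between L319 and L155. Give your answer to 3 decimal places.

The sequences differ at positions 6 (U/G), 12 (U/G).
There are 2 differences over 16 sites, so p = 2/16 = 0.125.

0.125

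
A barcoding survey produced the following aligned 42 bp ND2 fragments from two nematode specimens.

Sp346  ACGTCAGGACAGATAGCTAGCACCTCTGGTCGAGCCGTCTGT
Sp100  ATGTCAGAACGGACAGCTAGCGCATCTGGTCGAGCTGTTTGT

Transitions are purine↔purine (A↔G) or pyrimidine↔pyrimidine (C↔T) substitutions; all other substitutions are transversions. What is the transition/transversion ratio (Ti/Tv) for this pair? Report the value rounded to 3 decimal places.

7.000

Mismatches occur at site 2 (C/T, transition), site 8 (G/A, transition), site 11 (A/G, transition), site 14 (T/C, transition), site 22 (A/G, transition), site 24 (C/A, transversion), site 36 (C/T, transition), site 39 (C/T, transition).
Of the 8 differences, 7 transitions and 1 transversion, so Ti/Tv = 7/1 = 7.000.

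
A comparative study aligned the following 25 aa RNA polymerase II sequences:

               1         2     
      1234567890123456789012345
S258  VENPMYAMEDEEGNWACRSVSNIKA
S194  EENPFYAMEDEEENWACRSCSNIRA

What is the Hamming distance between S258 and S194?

The sequences differ at positions 1 (V/E), 5 (M/F), 13 (G/E), 20 (V/C), 24 (K/R).
That gives 5 mismatches out of 25 aligned sites, so the Hamming distance is 5.

5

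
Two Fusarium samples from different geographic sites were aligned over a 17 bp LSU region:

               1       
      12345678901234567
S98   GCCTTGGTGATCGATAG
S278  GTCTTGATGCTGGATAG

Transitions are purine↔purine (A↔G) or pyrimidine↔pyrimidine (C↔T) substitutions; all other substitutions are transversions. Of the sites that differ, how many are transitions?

Mismatches occur at site 2 (C→T, transition), site 7 (G→A, transition), site 10 (A→C, transversion), site 12 (C→G, transversion).
Of the 4 differences, 2 transitions and 2 transversions, so the answer is 2.

2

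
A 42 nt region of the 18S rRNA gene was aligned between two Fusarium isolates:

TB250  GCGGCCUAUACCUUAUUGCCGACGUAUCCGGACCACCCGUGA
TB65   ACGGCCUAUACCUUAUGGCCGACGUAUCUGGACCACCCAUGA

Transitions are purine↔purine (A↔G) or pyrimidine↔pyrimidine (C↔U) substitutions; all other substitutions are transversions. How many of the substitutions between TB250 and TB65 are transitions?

3

Differing sites — 1:G/A (Ti); 17:U/G (Tv); 29:C/U (Ti); 39:G/A (Ti).
Of the 4 differences, 3 transitions and 1 transversion, so the answer is 3.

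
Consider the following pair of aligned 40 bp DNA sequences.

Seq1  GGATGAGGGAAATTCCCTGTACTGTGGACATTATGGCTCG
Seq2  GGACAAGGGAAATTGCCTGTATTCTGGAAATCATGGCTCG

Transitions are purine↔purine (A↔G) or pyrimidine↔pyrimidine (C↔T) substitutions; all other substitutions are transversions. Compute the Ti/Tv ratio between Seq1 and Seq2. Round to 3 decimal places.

1.333

The sequences differ at positions 4 (T/C, transition), 5 (G/A, transition), 15 (C/G, transversion), 22 (C/T, transition), 24 (G/C, transversion), 29 (C/A, transversion), 32 (T/C, transition).
Of the 7 differences, 4 transitions and 3 transversions, so Ti/Tv = 4/3 = 1.333.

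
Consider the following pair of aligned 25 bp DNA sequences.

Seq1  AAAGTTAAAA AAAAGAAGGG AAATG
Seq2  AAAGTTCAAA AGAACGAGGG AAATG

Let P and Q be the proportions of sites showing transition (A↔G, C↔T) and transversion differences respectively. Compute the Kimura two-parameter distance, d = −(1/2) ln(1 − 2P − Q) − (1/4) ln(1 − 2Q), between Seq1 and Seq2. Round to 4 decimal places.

Differing sites — 7:A/C (Tv); 12:A/G (Ti); 15:G/C (Tv); 16:A/G (Ti).
Of the 4 differences, 2 transitions and 2 transversions over 25 sites: P = 2/25 = 0.080000, Q = 2/25 = 0.080000.
d = −0.5·ln(0.760000) − 0.25·ln(0.840000) = −0.5·(-0.274437) − 0.25·(-0.174353) = 0.1808.

0.1808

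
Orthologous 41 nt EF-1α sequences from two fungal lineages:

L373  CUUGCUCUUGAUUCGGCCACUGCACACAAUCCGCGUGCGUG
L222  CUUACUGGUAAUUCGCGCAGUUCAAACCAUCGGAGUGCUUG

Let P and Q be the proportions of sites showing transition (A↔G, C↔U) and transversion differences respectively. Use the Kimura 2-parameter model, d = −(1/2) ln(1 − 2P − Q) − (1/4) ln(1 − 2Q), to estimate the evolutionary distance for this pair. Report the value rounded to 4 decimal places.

0.4200

The sequences differ at positions 4 (G/A, transition), 7 (C/G, transversion), 8 (U/G, transversion), 10 (G/A, transition), 16 (G/C, transversion), 17 (C/G, transversion), 20 (C/G, transversion), 22 (G/U, transversion), 25 (C/A, transversion), 28 (A/C, transversion), 32 (C/G, transversion), 34 (C/A, transversion), 39 (G/U, transversion).
Of the 13 differences, 2 transitions and 11 transversions over 41 sites: P = 2/41 = 0.048780, Q = 11/41 = 0.268293.
d = −0.5·ln(0.634147) − 0.25·ln(0.463414) = −0.5·(-0.455474) − 0.25·(-0.769134) = 0.4200.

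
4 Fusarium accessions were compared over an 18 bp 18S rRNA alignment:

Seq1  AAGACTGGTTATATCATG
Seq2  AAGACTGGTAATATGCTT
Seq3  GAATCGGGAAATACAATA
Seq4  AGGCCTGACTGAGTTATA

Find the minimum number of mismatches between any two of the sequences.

Pairwise Hamming distances:
  Seq1 vs Seq2: 4
  Seq1 vs Seq3: 9
  Seq1 vs Seq4: 9
  Seq2 vs Seq3: 9
  Seq2 vs Seq4: 11
  Seq3 vs Seq4: 13
The smallest is 4, between Seq1 and Seq2.

4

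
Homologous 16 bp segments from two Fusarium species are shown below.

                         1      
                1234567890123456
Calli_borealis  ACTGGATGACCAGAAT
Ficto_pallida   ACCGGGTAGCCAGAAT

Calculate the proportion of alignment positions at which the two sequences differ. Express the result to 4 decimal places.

Mismatches occur at site 3 (T↔C), site 6 (A↔G), site 8 (G↔A), site 9 (A↔G).
There are 4 differences over 16 sites, so p = 4/16 = 0.2500.

0.2500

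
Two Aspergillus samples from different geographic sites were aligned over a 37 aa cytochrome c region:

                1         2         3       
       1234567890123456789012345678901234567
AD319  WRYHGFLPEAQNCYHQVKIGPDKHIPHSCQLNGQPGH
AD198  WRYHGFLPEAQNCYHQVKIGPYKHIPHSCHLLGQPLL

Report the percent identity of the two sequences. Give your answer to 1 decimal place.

Differing sites — 22:D/Y; 30:Q/H; 32:N/L; 36:G/L; 37:H/L.
32 of the 37 sites match, so the percent identity is 32/37 × 100 = 86.5%.

86.5%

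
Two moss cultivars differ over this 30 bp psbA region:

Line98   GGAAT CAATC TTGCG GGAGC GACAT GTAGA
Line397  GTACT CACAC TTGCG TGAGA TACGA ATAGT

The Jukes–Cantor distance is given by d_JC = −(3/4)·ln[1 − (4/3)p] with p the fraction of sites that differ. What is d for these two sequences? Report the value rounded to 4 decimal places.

Differing sites — 2:G/T; 4:A/C; 8:A/C; 9:T/A; 16:G/T; 20:C/A; 21:G/T; 24:A/G; 25:T/A; 26:G/A; 30:A/T.
p = 11/30 = 0.366667.
d = −0.75 · ln(1 − (4/3)·0.366667) = −0.75 · ln(0.511111) = −0.75 · (-0.671168) = 0.5034.

0.5034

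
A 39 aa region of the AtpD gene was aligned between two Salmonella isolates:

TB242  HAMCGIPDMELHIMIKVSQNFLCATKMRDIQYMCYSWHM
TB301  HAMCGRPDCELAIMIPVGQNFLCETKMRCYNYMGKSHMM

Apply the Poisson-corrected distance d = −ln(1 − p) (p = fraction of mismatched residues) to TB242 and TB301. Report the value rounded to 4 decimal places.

0.4055

Mismatches occur at site 6 (I→R), site 9 (M→C), site 12 (H→A), site 16 (K→P), site 18 (S→G), site 24 (A→E), site 29 (D→C), site 30 (I→Y), site 31 (Q→N), site 34 (C→G), site 35 (Y→K), site 37 (W→H), site 38 (H→M).
p = 13/39 = 0.333333.
d = −ln(1 − 0.333333) = −ln(0.666667) = 0.4055.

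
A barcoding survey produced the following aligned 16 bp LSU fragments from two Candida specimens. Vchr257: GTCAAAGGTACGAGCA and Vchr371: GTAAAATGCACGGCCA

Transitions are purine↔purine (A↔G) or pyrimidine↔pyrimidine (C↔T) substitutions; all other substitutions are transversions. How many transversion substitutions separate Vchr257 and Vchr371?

Mismatches occur at site 3 (C↔A, transversion), site 7 (G↔T, transversion), site 9 (T↔C, transition), site 13 (A↔G, transition), site 14 (G↔C, transversion).
Of the 5 differences, 2 transitions and 3 transversions, so the answer is 3.

3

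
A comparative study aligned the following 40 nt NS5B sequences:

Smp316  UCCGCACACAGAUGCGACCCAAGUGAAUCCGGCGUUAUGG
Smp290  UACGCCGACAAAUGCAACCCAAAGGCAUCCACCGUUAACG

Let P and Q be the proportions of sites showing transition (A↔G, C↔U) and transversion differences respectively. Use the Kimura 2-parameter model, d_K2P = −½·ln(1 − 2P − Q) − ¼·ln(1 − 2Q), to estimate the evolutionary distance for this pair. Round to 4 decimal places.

Differing sites — 2:C/A (Tv); 6:A/C (Tv); 7:C/G (Tv); 11:G/A (Ti); 16:G/A (Ti); 23:G/A (Ti); 24:U/G (Tv); 26:A/C (Tv); 31:G/A (Ti); 32:G/C (Tv); 38:U/A (Tv); 39:G/C (Tv).
Of the 12 differences, 4 transitions and 8 transversions over 40 sites: P = 4/40 = 0.100000, Q = 8/40 = 0.200000.
d = −0.5·ln(0.600000) − 0.25·ln(0.600000) = −0.5·(-0.510826) − 0.25·(-0.510826) = 0.3831.

0.3831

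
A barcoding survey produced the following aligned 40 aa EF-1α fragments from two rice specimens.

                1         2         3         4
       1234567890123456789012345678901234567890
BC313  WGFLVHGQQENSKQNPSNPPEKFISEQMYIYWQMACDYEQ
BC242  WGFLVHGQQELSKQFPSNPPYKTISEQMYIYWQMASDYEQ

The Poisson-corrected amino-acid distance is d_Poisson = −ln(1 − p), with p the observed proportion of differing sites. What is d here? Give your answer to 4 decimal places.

Differing sites — 11:N/L; 15:N/F; 21:E/Y; 23:F/T; 36:C/S.
p = 5/40 = 0.125000.
d = −ln(1 − 0.125000) = −ln(0.875000) = 0.1335.

0.1335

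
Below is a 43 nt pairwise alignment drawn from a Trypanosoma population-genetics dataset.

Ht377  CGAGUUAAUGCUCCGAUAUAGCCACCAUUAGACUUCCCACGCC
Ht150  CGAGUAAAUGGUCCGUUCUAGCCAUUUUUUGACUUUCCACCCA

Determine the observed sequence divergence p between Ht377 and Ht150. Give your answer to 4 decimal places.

0.2558

Mismatches occur at site 6 (U/A), site 11 (C/G), site 16 (A/U), site 18 (A/C), site 25 (C/U), site 26 (C/U), site 27 (A/U), site 30 (A/U), site 36 (C/U), site 41 (G/C), site 43 (C/A).
There are 11 differences over 43 sites, so p = 11/43 = 0.2558.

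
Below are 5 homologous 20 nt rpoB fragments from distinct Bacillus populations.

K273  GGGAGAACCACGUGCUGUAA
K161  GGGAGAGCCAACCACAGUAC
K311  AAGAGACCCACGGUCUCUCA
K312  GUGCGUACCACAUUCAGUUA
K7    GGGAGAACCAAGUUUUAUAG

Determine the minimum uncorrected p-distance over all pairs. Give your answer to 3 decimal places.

Pairwise Hamming distances:
  K273 vs K161: 7
  K273 vs K311: 7
  K273 vs K312: 7
  K273 vs K7: 5
  K161 vs K311: 11
  K161 vs K312: 10
  K161 vs K7: 8
  K311 vs K312: 10
  K311 vs K7: 9
  K312 vs K7: 10
The smallest is 5 mismatches, between K273 and K7; p = 5/20 = 0.250.

0.250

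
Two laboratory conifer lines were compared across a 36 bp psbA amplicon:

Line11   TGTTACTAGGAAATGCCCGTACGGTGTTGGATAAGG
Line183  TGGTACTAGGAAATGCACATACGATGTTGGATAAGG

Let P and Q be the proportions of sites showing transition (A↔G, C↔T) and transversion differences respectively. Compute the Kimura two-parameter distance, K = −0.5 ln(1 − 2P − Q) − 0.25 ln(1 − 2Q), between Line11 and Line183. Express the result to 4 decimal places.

0.1206

Differing sites — 3:T/G (Tv); 17:C/A (Tv); 19:G/A (Ti); 24:G/A (Ti).
Of the 4 differences, 2 transitions and 2 transversions over 36 sites: P = 2/36 = 0.055556, Q = 2/36 = 0.055556.
d = −0.5·ln(0.833332) − 0.25·ln(0.888888) = −0.5·(-0.182323) − 0.25·(-0.117784) = 0.1206.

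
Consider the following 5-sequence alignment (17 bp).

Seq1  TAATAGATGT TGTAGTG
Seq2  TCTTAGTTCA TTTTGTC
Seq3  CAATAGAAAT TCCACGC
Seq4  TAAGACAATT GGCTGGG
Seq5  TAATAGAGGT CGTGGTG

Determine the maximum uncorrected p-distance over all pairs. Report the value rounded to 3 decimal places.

0.765

Pairwise Hamming distances:
  Seq1 vs Seq2: 8
  Seq1 vs Seq3: 8
  Seq1 vs Seq4: 8
  Seq1 vs Seq5: 3
  Seq2 vs Seq3: 12
  Seq2 vs Seq4: 13
  Seq2 vs Seq5: 10
  Seq3 vs Seq4: 9
  Seq3 vs Seq5: 10
  Seq4 vs Seq5: 8
The largest is 13 mismatches, between Seq2 and Seq4; p = 13/17 = 0.765.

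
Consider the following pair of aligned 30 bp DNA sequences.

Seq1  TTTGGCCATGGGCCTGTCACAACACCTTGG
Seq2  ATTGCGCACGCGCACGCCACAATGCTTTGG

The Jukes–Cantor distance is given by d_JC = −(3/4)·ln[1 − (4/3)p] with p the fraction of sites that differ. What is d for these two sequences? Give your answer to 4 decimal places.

The sequences differ at positions 1 (T/A), 5 (G/C), 6 (C/G), 9 (T/C), 11 (G/C), 14 (C/A), 15 (T/C), 17 (T/C), 23 (C/T), 24 (A/G), 26 (C/T).
p = 11/30 = 0.366667.
d = −0.75 · ln(1 − (4/3)·0.366667) = −0.75 · ln(0.511111) = −0.75 · (-0.671168) = 0.5034.

0.5034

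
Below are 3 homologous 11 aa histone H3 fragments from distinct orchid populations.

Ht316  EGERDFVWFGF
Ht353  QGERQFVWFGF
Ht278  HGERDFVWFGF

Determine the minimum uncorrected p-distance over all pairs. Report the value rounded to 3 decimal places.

Pairwise Hamming distances:
  Ht316 vs Ht353: 2
  Ht316 vs Ht278: 1
  Ht353 vs Ht278: 2
The smallest is 1 mismatch, between Ht316 and Ht278; p = 1/11 = 0.091.

0.091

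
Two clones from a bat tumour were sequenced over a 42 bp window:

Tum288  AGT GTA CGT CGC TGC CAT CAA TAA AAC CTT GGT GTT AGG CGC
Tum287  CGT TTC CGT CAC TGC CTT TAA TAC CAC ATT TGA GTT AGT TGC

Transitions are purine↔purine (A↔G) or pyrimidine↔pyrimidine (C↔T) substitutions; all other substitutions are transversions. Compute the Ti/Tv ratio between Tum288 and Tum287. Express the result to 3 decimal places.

The sequences differ at positions 1 (A/C, transversion), 4 (G/T, transversion), 6 (A/C, transversion), 11 (G/A, transition), 17 (A/T, transversion), 19 (C/T, transition), 24 (A/C, transversion), 25 (A/C, transversion), 28 (C/A, transversion), 31 (G/T, transversion), 33 (T/A, transversion), 39 (G/T, transversion), 40 (C/T, transition).
Of the 13 differences, 3 transitions and 10 transversions, so Ti/Tv = 3/10 = 0.300.

0.300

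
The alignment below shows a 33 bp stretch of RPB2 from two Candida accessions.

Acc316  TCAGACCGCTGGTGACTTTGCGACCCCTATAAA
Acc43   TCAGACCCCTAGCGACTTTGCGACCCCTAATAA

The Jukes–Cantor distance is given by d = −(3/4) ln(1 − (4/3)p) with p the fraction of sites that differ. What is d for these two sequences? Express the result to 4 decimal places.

0.1693

Mismatches occur at site 8 (G/C), site 11 (G/A), site 13 (T/C), site 30 (T/A), site 31 (A/T).
p = 5/33 = 0.151515.
d = −0.75 · ln(1 − (4/3)·0.151515) = −0.75 · ln(0.797980) = −0.75 · (-0.225672) = 0.1693.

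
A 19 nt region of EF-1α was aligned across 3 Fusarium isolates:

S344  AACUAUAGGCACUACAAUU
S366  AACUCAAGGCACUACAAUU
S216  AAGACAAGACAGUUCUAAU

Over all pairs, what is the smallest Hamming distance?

Pairwise Hamming distances:
  S344 vs S366: 2
  S344 vs S216: 9
  S366 vs S216: 7
The smallest is 2, between S344 and S366.

2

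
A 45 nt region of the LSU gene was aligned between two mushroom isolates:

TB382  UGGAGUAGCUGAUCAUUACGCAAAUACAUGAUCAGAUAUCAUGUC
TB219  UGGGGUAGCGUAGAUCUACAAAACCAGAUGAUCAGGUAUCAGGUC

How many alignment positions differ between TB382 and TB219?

The sequences differ at positions 4 (A/G), 10 (U/G), 11 (G/U), 13 (U/G), 14 (C/A), 15 (A/U), 16 (U/C), 20 (G/A), 21 (C/A), 24 (A/C), 25 (U/C), 27 (C/G), 36 (A/G), 42 (U/G).
That gives 14 mismatches out of 45 aligned sites, so the Hamming distance is 14.

14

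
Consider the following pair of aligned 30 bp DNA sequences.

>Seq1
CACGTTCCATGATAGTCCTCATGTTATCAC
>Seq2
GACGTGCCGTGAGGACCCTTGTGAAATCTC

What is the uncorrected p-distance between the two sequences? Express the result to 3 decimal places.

0.400

The sequences differ at positions 1 (C/G), 6 (T/G), 9 (A/G), 13 (T/G), 14 (A/G), 15 (G/A), 16 (T/C), 20 (C/T), 21 (A/G), 24 (T/A), 25 (T/A), 29 (A/T).
There are 12 differences over 30 sites, so p = 12/30 = 0.400.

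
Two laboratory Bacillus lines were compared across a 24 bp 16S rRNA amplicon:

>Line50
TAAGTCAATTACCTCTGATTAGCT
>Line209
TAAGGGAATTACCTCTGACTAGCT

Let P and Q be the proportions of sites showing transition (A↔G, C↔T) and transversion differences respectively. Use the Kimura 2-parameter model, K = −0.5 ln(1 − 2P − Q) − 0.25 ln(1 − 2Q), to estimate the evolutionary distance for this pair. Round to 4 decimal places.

Mismatches occur at site 5 (T/G, transversion), site 6 (C/G, transversion), site 19 (T/C, transition).
Of the 3 differences, 1 transition and 2 transversions over 24 sites: P = 1/24 = 0.041667, Q = 2/24 = 0.083333.
d = −0.5·ln(0.833333) − 0.25·ln(0.833334) = −0.5·(-0.182322) − 0.25·(-0.182321) = 0.1367.

0.1367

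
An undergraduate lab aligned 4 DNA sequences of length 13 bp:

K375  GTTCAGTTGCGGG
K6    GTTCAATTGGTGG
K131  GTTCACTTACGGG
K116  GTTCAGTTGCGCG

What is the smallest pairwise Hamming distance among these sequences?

1

Pairwise Hamming distances:
  K375 vs K6: 3
  K375 vs K131: 2
  K375 vs K116: 1
  K6 vs K131: 4
  K6 vs K116: 4
  K131 vs K116: 3
The smallest is 1, between K375 and K116.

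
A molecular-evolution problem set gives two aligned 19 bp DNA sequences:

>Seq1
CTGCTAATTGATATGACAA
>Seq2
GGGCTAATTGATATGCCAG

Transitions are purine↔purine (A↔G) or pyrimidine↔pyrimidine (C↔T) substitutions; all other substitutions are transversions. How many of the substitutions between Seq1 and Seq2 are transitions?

1

The sequences differ at positions 1 (C/G, transversion), 2 (T/G, transversion), 16 (A/C, transversion), 19 (A/G, transition).
Of the 4 differences, 1 transition and 3 transversions, so the answer is 1.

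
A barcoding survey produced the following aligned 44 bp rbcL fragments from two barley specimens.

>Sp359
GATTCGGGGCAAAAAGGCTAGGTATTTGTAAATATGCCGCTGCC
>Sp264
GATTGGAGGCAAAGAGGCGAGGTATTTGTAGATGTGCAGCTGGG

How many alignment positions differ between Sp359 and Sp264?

Mismatches occur at site 5 (C→G), site 7 (G→A), site 14 (A→G), site 19 (T→G), site 31 (A→G), site 34 (A→G), site 38 (C→A), site 43 (C→G), site 44 (C→G).
That gives 9 mismatches out of 44 aligned sites, so the Hamming distance is 9.

9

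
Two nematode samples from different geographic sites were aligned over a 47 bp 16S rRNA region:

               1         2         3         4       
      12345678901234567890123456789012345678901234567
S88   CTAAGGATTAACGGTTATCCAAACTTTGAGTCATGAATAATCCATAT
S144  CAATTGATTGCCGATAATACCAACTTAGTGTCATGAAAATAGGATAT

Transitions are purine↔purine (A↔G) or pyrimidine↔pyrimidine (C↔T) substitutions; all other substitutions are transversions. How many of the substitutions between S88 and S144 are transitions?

2

Mismatches occur at site 2 (T/A, transversion), site 4 (A/T, transversion), site 5 (G/T, transversion), site 10 (A/G, transition), site 11 (A/C, transversion), site 14 (G/A, transition), site 16 (T/A, transversion), site 19 (C/A, transversion), site 21 (A/C, transversion), site 27 (T/A, transversion), site 29 (A/T, transversion), site 38 (T/A, transversion), site 40 (A/T, transversion), site 41 (T/A, transversion), site 42 (C/G, transversion), site 43 (C/G, transversion).
Of the 16 differences, 2 transitions and 14 transversions, so the answer is 2.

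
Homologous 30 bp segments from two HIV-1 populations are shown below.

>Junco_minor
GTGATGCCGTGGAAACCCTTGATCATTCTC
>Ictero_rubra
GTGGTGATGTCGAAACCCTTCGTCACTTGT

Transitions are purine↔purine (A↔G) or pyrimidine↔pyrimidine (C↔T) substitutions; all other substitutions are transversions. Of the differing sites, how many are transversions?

Mismatches occur at site 4 (A→G, transition), site 7 (C→A, transversion), site 8 (C→T, transition), site 11 (G→C, transversion), site 21 (G→C, transversion), site 22 (A→G, transition), site 26 (T→C, transition), site 28 (C→T, transition), site 29 (T→G, transversion), site 30 (C→T, transition).
Of the 10 differences, 6 transitions and 4 transversions, so the answer is 4.

4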